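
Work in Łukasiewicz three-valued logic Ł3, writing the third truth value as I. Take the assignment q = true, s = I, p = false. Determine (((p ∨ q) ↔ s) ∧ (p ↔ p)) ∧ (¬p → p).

p ∨ q = false ∨ true = true
(p ∨ q) ↔ s = true ↔ I = I  [1 − |1−½|]
p ↔ p = false ↔ false = true
((p ∨ q) ↔ s) ∧ (p ↔ p) = I ∧ true = I
¬p = ¬false = true
¬p → p = true → false = false
(((p ∨ q) ↔ s) ∧ (p ↔ p)) ∧ (¬p → p) = I ∧ false = false

false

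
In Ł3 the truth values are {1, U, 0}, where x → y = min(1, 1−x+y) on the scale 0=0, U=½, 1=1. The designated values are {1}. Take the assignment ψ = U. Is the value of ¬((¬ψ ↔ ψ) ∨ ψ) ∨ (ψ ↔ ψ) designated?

¬ψ = ¬U = U
¬ψ ↔ ψ = U ↔ U = 1  [1 − |½−½|]
(¬ψ ↔ ψ) ∨ ψ = 1 ∨ U = 1
¬((¬ψ ↔ ψ) ∨ ψ) = ¬1 = 0
ψ ↔ ψ = U ↔ U = 1
¬((¬ψ ↔ ψ) ∨ ψ) ∨ (ψ ↔ ψ) = 0 ∨ 1 = 1
1 ∈ {1}.

Yes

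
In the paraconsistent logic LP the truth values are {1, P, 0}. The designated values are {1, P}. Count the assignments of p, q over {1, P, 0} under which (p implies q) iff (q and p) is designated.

Of the 9 assignments, 6 give a value in {1, P}.

6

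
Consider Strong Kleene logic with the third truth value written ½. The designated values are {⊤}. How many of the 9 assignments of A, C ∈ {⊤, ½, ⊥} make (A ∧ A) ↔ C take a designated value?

Designated under: (A=⊤, C=⊤); (A=⊥, C=⊥).

2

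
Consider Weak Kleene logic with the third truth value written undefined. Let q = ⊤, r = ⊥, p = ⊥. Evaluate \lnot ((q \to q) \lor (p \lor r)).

q \to q = ⊤ \to ⊤ = ⊤
p \lor r = ⊥ \lor ⊥ = ⊥
(q \to q) \lor (p \lor r) = ⊤ \lor ⊥ = ⊤
\lnot ((q \to q) \lor (p \lor r)) = \lnot ⊤ = ⊥

⊥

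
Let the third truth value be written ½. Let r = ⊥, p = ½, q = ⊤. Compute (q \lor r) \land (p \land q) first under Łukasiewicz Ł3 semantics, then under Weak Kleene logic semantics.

½; ½

In Łukasiewicz Ł3: q \lor r = ⊤ \lor ⊥ = ⊤
p \land q = ½ \land ⊤ = ½
(q \lor r) \land (p \land q) = ⊤ \land ½ = ½
In Weak Kleene logic: q \lor r = ⊤ \lor ⊥ = ⊤
p \land q = ½ \land ⊤ = ½
(q \lor r) \land (p \land q) = ⊤ \land ½ = ½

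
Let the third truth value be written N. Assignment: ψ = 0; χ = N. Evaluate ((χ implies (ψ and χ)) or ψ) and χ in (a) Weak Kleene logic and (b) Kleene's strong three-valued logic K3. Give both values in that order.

N; N

In Weak Kleene logic: ψ and χ = 0 and N = N
χ implies (ψ and χ) = N implies N = N  [any arg is the third value ⇒ result is the third value]
(χ implies (ψ and χ)) or ψ = N or 0 = N
((χ implies (ψ and χ)) or ψ) and χ = N and N = N
In Kleene's strong three-valued logic K3: ψ and χ = 0 and N = 0
χ implies (ψ and χ) = N implies 0 = N  [not N or 0]
(χ implies (ψ and χ)) or ψ = N or 0 = N
((χ implies (ψ and χ)) or ψ) and χ = N and N = N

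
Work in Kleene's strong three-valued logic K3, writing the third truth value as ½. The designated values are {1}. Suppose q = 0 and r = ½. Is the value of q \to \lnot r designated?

Yes

\lnot r = \lnot ½ = ½
q \to \lnot r = 0 \to ½ = 1
1 ∈ {1}.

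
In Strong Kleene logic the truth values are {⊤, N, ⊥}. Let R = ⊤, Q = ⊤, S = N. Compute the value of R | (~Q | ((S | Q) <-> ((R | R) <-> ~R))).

⊤

~Q = ~⊤ = ⊥
S | Q = N | ⊤ = ⊤
R | R = ⊤ | ⊤ = ⊤
~R = ~⊤ = ⊥
(R | R) <-> ~R = ⊤ <-> ⊥ = ⊥
(S | Q) <-> ((R | R) <-> ~R) = ⊤ <-> ⊥ = ⊥
~Q | ((S | Q) <-> ((R | R) <-> ~R)) = ⊥ | ⊥ = ⊥
R | (~Q | ((S | Q) <-> ((R | R) <-> ~R))) = ⊤ | ⊥ = ⊤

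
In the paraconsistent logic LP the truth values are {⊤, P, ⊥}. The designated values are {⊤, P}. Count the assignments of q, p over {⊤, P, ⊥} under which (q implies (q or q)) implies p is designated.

Of the 9 assignments, 7 give a value in {⊤, P}.

7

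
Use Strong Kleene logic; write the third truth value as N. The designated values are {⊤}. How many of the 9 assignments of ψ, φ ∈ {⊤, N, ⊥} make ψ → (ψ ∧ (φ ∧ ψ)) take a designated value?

4

Designated under: (ψ=⊤, φ=⊤); (ψ=⊥, φ=⊤); (ψ=⊥, φ=N); (ψ=⊥, φ=⊥).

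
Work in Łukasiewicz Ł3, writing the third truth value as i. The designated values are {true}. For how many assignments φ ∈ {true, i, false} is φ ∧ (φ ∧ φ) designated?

φ=true: true ✓
φ=i: i ·
φ=false: false ·

1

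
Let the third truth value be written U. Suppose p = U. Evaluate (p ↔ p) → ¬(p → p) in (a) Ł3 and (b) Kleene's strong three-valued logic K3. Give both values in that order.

0; U

In Ł3: p ↔ p = U ↔ U = 1
p → p = U → U = 1
¬(p → p) = ¬1 = 0
(p ↔ p) → ¬(p → p) = 1 → 0 = 0
In Kleene's strong three-valued logic K3: p ↔ p = U ↔ U = U
p → p = U → U = U
¬(p → p) = ¬U = U
(p ↔ p) → ¬(p → p) = U → U = U
They differ because Ł3 and Kleene's strong three-valued logic K3 treat U differently under implication.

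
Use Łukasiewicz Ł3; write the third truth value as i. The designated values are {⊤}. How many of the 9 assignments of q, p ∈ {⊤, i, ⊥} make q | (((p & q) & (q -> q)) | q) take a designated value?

Designated under: (q=⊤, p=⊤); (q=⊤, p=i); (q=⊤, p=⊥).

3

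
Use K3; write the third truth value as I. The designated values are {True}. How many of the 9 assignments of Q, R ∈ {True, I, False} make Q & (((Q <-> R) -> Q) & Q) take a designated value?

3

Designated under: (Q=True, R=True); (Q=True, R=I); (Q=True, R=False).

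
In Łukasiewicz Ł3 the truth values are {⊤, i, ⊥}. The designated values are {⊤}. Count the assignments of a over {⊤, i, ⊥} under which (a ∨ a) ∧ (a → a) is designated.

1

a=⊤: ⊤ ✓
a=i: i ·
a=⊥: ⊥ ·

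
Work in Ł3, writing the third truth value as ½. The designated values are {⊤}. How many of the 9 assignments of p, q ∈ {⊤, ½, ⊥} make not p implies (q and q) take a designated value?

6

Of the 9 assignments, 6 give a value in {⊤}.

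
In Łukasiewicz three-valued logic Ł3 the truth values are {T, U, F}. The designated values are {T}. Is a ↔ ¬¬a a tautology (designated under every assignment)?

Every assignment of a over {T, U, F} gives a value in {T}.
In particular, with a=U: a ↔ ¬¬a = T.

Yes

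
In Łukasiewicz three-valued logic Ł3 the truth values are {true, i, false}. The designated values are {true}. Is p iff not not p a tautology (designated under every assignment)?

Every assignment of p over {true, i, false} gives a value in {true}.
In particular, with p=i: p iff not not p = true.

Yes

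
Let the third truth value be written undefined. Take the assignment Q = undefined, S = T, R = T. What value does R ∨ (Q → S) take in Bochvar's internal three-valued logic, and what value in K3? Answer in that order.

In Bochvar's internal three-valued logic: Q → S = undefined → T = undefined
R ∨ (Q → S) = T ∨ undefined = undefined
In K3: Q → S = undefined → T = T  [¬undefined ∨ T]
R ∨ (Q → S) = T ∨ T = T
They differ because Bochvar's internal three-valued logic and K3 treat undefined differently under the binary connectives.

undefined; T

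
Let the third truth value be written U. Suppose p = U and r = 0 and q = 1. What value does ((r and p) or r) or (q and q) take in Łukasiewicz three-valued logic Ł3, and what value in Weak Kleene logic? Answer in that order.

1; U

In Łukasiewicz three-valued logic Ł3: r and p = 0 and U = 0
(r and p) or r = 0 or 0 = 0
q and q = 1 and 1 = 1
((r and p) or r) or (q and q) = 0 or 1 = 1
In Weak Kleene logic: r and p = 0 and U = U
(r and p) or r = U or 0 = U
q and q = 1 and 1 = 1
((r and p) or r) or (q and q) = U or 1 = U
They differ because Łukasiewicz three-valued logic Ł3 and Weak Kleene logic treat U differently under the binary connectives.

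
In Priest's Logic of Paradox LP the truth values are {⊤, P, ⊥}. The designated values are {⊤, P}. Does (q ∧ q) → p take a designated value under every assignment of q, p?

Countermodel: q=⊤, p=⊥ gives ⊥, which is not designated.

No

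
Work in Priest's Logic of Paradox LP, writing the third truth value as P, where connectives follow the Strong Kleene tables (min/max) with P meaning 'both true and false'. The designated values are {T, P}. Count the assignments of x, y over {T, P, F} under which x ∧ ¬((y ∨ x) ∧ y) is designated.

4

Designated under: (x=T, y=P); (x=T, y=F); (x=P, y=P); (x=P, y=F).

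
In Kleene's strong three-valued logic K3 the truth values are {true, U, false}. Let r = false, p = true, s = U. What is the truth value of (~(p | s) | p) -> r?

p | s = true | U = true
~(p | s) = ~true = false
~(p | s) | p = false | true = true
(~(p | s) | p) -> r = true -> false = false

false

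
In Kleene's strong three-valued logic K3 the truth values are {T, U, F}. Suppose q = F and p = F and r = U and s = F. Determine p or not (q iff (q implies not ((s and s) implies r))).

s and s = F and F = F
(s and s) implies r = F implies U = T  [not F or U]
not ((s and s) implies r) = not T = F
q implies not ((s and s) implies r) = F implies F = T
q iff (q implies not ((s and s) implies r)) = F iff T = F
not (q iff (q implies not ((s and s) implies r))) = not F = T
p or not (q iff (q implies not ((s and s) implies r))) = F or T = T

T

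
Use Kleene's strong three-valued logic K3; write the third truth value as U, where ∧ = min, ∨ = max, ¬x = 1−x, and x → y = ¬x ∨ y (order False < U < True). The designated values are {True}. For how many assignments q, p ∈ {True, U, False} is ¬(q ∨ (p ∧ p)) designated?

1

Designated under: (q=False, p=False).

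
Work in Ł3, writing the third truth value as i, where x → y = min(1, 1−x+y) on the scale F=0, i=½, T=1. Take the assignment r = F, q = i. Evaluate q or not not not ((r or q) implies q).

r or q = F or i = i
(r or q) implies q = i implies i = T  [min(1, 1−½+½)]
not ((r or q) implies q) = not T = F
not not ((r or q) implies q) = not F = T
not not not ((r or q) implies q) = not T = F
q or not not not ((r or q) implies q) = i or F = i

i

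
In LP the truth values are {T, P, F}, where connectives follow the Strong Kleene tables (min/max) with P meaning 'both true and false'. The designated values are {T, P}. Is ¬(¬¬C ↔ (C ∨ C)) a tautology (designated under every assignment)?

No

Countermodel: C=T gives F, which is not designated.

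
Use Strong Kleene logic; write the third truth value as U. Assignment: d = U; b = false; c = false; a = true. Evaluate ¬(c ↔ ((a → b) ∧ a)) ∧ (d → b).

false

a → b = true → false = false
(a → b) ∧ a = false ∧ true = false
c ↔ ((a → b) ∧ a) = false ↔ false = true
¬(c ↔ ((a → b) ∧ a)) = ¬true = false
d → b = U → false = U
¬(c ↔ ((a → b) ∧ a)) ∧ (d → b) = false ∧ U = false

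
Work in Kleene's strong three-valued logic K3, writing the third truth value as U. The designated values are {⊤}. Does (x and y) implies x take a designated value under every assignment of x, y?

Countermodel: x=U, y=⊤ gives U, which is not designated.

No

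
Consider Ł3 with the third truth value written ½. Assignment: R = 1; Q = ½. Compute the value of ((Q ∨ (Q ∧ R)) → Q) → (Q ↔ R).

½

Q ∧ R = ½ ∧ 1 = ½
Q ∨ (Q ∧ R) = ½ ∨ ½ = ½
(Q ∨ (Q ∧ R)) → Q = ½ → ½ = 1
Q ↔ R = ½ ↔ 1 = ½
((Q ∨ (Q ∧ R)) → Q) → (Q ↔ R) = 1 → ½ = ½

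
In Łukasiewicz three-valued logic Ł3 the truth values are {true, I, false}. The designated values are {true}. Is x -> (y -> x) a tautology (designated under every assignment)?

Yes

Every assignment of x, y over {true, I, false} gives a value in {true}.
In particular, with x=I, y=I: x -> (y -> x) = true.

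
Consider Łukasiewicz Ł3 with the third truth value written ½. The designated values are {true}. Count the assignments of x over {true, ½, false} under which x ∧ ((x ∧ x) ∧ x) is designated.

x=true: true ✓
x=½: ½ ·
x=false: false ·

1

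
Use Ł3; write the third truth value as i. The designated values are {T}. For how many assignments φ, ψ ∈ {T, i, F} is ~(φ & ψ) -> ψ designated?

Of the 9 assignments, 5 give a value in {T}.

5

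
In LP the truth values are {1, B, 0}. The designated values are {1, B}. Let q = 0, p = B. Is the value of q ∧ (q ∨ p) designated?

q ∨ p = 0 ∨ B = B
q ∧ (q ∨ p) = 0 ∧ B = 0
0 ∉ {1, B}.

No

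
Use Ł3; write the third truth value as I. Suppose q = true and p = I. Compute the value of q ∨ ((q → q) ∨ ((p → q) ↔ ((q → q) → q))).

true

q → q = true → true = true
p → q = I → true = true  [min(1, 1−½+1)]
q → q = true → true = true
(q → q) → q = true → true = true
(p → q) ↔ ((q → q) → q) = true ↔ true = true
(q → q) ∨ ((p → q) ↔ ((q → q) → q)) = true ∨ true = true
q ∨ ((q → q) ∨ ((p → q) ↔ ((q → q) → q))) = true ∨ true = true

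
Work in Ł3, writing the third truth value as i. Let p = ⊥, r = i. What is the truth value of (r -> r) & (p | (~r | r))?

r -> r = i -> i = ⊤
~r = ~i = i
~r | r = i | i = i
p | (~r | r) = ⊥ | i = i
(r -> r) & (p | (~r | r)) = ⊤ & i = i

i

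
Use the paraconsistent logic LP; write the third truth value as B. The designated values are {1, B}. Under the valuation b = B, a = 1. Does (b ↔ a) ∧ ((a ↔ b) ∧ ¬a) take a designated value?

No

b ↔ a = B ↔ 1 = B
a ↔ b = 1 ↔ B = B
¬a = ¬1 = 0
(a ↔ b) ∧ ¬a = B ∧ 0 = 0
(b ↔ a) ∧ ((a ↔ b) ∧ ¬a) = B ∧ 0 = 0
0 ∉ {1, B}.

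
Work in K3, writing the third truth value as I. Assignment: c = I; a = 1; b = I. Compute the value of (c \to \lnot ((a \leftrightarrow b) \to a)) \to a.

1

a \leftrightarrow b = 1 \leftrightarrow I = I
(a \leftrightarrow b) \to a = I \to 1 = 1  [\lnot I \lor 1]
\lnot ((a \leftrightarrow b) \to a) = \lnot 1 = 0
c \to \lnot ((a \leftrightarrow b) \to a) = I \to 0 = I
(c \to \lnot ((a \leftrightarrow b) \to a)) \to a = I \to 1 = 1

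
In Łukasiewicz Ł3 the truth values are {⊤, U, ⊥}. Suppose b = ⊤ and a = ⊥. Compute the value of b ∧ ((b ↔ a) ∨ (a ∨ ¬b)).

⊥

b ↔ a = ⊤ ↔ ⊥ = ⊥
¬b = ¬⊤ = ⊥
a ∨ ¬b = ⊥ ∨ ⊥ = ⊥
(b ↔ a) ∨ (a ∨ ¬b) = ⊥ ∨ ⊥ = ⊥
b ∧ ((b ↔ a) ∨ (a ∨ ¬b)) = ⊤ ∧ ⊥ = ⊥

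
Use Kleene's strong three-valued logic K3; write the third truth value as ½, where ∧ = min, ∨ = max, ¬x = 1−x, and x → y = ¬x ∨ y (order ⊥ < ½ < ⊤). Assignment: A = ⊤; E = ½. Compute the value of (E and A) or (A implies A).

E and A = ½ and ⊤ = ½
A implies A = ⊤ implies ⊤ = ⊤
(E and A) or (A implies A) = ½ or ⊤ = ⊤

⊤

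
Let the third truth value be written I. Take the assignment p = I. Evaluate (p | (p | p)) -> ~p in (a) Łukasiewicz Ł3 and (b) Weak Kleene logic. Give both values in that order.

In Łukasiewicz Ł3: p | p = I | I = I
p | (p | p) = I | I = I
~p = ~I = I
(p | (p | p)) -> ~p = I -> I = 1  [min(1, 1−½+½)]
In Weak Kleene logic: p | p = I | I = I
p | (p | p) = I | I = I
~p = ~I = I
(p | (p | p)) -> ~p = I -> I = I
They differ because Łukasiewicz Ł3 and Weak Kleene logic treat I differently under the binary connectives.

1; I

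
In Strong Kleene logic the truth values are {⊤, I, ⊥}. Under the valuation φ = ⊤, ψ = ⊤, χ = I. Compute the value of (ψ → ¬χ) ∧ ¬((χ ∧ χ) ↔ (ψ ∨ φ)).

I

¬χ = ¬I = I
ψ → ¬χ = ⊤ → I = I  [¬⊤ ∨ I]
χ ∧ χ = I ∧ I = I
ψ ∨ φ = ⊤ ∨ ⊤ = ⊤
(χ ∧ χ) ↔ (ψ ∨ φ) = I ↔ ⊤ = I
¬((χ ∧ χ) ↔ (ψ ∨ φ)) = ¬I = I
(ψ → ¬χ) ∧ ¬((χ ∧ χ) ↔ (ψ ∨ φ)) = I ∧ I = I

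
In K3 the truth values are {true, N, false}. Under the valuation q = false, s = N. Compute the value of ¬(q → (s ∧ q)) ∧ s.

false

s ∧ q = N ∧ false = false
q → (s ∧ q) = false → false = true
¬(q → (s ∧ q)) = ¬true = false
¬(q → (s ∧ q)) ∧ s = false ∧ N = false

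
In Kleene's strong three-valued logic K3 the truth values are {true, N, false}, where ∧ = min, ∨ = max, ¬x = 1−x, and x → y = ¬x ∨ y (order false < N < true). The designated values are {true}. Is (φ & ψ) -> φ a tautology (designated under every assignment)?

No

Countermodel: φ=N, ψ=true gives N, which is not designated.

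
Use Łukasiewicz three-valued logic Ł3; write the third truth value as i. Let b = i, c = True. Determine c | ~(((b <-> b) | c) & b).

b <-> b = i <-> i = True  [1 − |½−½|]
(b <-> b) | c = True | True = True
((b <-> b) | c) & b = True & i = i
~(((b <-> b) | c) & b) = ~i = i
c | ~(((b <-> b) | c) & b) = True | i = True

True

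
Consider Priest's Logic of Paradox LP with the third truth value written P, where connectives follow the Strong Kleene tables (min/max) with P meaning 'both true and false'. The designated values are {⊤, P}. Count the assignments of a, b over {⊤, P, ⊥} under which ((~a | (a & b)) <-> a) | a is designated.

Of the 9 assignments, 6 give a value in {⊤, P}.

6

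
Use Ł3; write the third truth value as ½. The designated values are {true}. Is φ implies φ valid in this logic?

Every assignment of φ over {true, ½, false} gives a value in {true}.
In particular, with φ=½: φ implies φ = true.

Yes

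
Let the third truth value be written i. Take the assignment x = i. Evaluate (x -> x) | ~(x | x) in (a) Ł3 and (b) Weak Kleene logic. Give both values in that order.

1; i

In Ł3: x -> x = i -> i = 1  [min(1, 1−½+½)]
x | x = i | i = i
~(x | x) = ~i = i
(x -> x) | ~(x | x) = 1 | i = 1
In Weak Kleene logic: x -> x = i -> i = i
x | x = i | i = i
~(x | x) = ~i = i
(x -> x) | ~(x | x) = i | i = i
They differ because Ł3 and Weak Kleene logic treat i differently under the binary connectives.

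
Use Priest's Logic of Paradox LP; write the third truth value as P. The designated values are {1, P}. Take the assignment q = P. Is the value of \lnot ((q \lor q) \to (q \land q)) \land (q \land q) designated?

q \lor q = P \lor P = P
q \land q = P \land P = P
(q \lor q) \to (q \land q) = P \to P = P  [\lnot P \lor P]
\lnot ((q \lor q) \to (q \land q)) = \lnot P = P
q \land q = P \land P = P
\lnot ((q \lor q) \to (q \land q)) \land (q \land q) = P \land P = P
P ∈ {1, P}.

Yes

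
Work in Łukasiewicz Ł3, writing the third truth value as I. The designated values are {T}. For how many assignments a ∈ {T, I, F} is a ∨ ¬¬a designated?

a=T: T ✓
a=I: I ·
a=F: F ·

1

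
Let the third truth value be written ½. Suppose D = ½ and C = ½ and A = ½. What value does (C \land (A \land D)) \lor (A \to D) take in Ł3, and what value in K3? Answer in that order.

True; ½

In Ł3: A \land D = ½ \land ½ = ½
C \land (A \land D) = ½ \land ½ = ½
A \to D = ½ \to ½ = True  [min(1, 1−½+½)]
(C \land (A \land D)) \lor (A \to D) = ½ \lor True = True
In K3: A \land D = ½ \land ½ = ½
C \land (A \land D) = ½ \land ½ = ½
A \to D = ½ \to ½ = ½
(C \land (A \land D)) \lor (A \to D) = ½ \lor ½ = ½
They differ because Ł3 and K3 treat ½ differently under implication.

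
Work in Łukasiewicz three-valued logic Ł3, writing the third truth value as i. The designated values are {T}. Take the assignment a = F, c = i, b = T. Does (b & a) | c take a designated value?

b & a = T & F = F
(b & a) | c = F | i = i
i ∉ {T}.

No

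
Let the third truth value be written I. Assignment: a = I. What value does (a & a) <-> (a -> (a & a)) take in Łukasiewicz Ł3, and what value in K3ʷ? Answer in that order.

I; I

In Łukasiewicz Ł3: a & a = I & I = I
a & a = I & I = I
a -> (a & a) = I -> I = ⊤  [min(1, 1−½+½)]
(a & a) <-> (a -> (a & a)) = I <-> ⊤ = I
In K3ʷ: a & a = I & I = I
a & a = I & I = I
a -> (a & a) = I -> I = I
(a & a) <-> (a -> (a & a)) = I <-> I = I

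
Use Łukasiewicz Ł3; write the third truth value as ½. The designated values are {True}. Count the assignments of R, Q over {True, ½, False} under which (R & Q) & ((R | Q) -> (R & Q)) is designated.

Designated under: (R=True, Q=True).

1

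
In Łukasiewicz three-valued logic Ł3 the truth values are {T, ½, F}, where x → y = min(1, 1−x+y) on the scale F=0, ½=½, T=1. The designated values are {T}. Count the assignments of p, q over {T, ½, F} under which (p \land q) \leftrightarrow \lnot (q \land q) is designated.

Designated under: (p=T, q=½); (p=½, q=½); (p=F, q=T).

3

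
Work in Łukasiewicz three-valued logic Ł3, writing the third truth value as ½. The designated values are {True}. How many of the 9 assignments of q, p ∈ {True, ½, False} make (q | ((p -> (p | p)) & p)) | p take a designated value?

5

Of the 9 assignments, 5 give a value in {True}.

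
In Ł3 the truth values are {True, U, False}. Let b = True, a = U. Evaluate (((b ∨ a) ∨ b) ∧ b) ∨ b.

b ∨ a = True ∨ U = True
(b ∨ a) ∨ b = True ∨ True = True
((b ∨ a) ∨ b) ∧ b = True ∧ True = True
(((b ∨ a) ∨ b) ∧ b) ∨ b = True ∨ True = True

True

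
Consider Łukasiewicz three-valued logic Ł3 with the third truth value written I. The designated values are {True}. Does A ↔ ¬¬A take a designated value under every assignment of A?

Yes

Every assignment of A over {True, I, False} gives a value in {True}.
In particular, with A=I: A ↔ ¬¬A = True.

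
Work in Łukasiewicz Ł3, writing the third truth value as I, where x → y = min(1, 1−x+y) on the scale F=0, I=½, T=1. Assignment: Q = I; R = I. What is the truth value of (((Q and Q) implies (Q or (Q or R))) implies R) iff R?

Q and Q = I and I = I
Q or R = I or I = I
Q or (Q or R) = I or I = I
(Q and Q) implies (Q or (Q or R)) = I implies I = T  [min(1, 1−½+½)]
((Q and Q) implies (Q or (Q or R))) implies R = T implies I = I
(((Q and Q) implies (Q or (Q or R))) implies R) iff R = I iff I = T

T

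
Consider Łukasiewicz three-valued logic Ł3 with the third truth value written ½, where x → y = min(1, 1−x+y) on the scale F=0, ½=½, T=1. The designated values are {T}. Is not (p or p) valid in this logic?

No

Countermodel: p=T gives F, which is not designated.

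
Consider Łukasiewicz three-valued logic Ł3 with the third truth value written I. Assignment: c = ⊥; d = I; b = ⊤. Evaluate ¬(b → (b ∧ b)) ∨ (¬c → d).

I

b ∧ b = ⊤ ∧ ⊤ = ⊤
b → (b ∧ b) = ⊤ → ⊤ = ⊤
¬(b → (b ∧ b)) = ¬⊤ = ⊥
¬c = ¬⊥ = ⊤
¬c → d = ⊤ → I = I  [min(1, 1−1+½)]
¬(b → (b ∧ b)) ∨ (¬c → d) = ⊥ ∨ I = I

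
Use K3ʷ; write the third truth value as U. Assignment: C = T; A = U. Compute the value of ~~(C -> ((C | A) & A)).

C | A = T | U = U
(C | A) & A = U & U = U
C -> ((C | A) & A) = T -> U = U  [any arg is the third value ⇒ result is the third value]
~(C -> ((C | A) & A)) = ~U = U
~~(C -> ((C | A) & A)) = ~U = U

U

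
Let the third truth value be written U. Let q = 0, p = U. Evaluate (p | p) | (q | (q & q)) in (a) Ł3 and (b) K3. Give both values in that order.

In Ł3: p | p = U | U = U
q & q = 0 & 0 = 0
q | (q & q) = 0 | 0 = 0
(p | p) | (q | (q & q)) = U | 0 = U
In K3: p | p = U | U = U
q & q = 0 & 0 = 0
q | (q & q) = 0 | 0 = 0
(p | p) | (q | (q & q)) = U | 0 = U

U; U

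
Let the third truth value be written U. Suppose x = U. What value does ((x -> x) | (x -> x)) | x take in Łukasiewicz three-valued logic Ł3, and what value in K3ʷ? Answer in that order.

T; U

In Łukasiewicz three-valued logic Ł3: x -> x = U -> U = T  [min(1, 1−½+½)]
x -> x = U -> U = T
(x -> x) | (x -> x) = T | T = T
((x -> x) | (x -> x)) | x = T | U = T
In K3ʷ: x -> x = U -> U = U  [any arg is the third value ⇒ result is the third value]
x -> x = U -> U = U
(x -> x) | (x -> x) = U | U = U
((x -> x) | (x -> x)) | x = U | U = U
They differ because Łukasiewicz three-valued logic Ł3 and K3ʷ treat U differently under the binary connectives.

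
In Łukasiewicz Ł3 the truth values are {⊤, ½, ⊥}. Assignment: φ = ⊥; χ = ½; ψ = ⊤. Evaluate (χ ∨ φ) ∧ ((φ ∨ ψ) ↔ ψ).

χ ∨ φ = ½ ∨ ⊥ = ½
φ ∨ ψ = ⊥ ∨ ⊤ = ⊤
(φ ∨ ψ) ↔ ψ = ⊤ ↔ ⊤ = ⊤
(χ ∨ φ) ∧ ((φ ∨ ψ) ↔ ψ) = ½ ∧ ⊤ = ½

½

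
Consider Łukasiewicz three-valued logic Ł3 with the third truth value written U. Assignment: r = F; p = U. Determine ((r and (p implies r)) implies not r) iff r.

F

p implies r = U implies F = U
r and (p implies r) = F and U = F
not r = not F = T
(r and (p implies r)) implies not r = F implies T = T
((r and (p implies r)) implies not r) iff r = T iff F = F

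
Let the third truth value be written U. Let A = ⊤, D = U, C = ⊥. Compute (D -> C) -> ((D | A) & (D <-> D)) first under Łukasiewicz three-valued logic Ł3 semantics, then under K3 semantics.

In Łukasiewicz three-valued logic Ł3: D -> C = U -> ⊥ = U  [min(1, 1−½+0)]
D | A = U | ⊤ = ⊤
D <-> D = U <-> U = ⊤
(D | A) & (D <-> D) = ⊤ & ⊤ = ⊤
(D -> C) -> ((D | A) & (D <-> D)) = U -> ⊤ = ⊤
In K3: D -> C = U -> ⊥ = U  [~U | ⊥]
D | A = U | ⊤ = ⊤
D <-> D = U <-> U = U
(D | A) & (D <-> D) = ⊤ & U = U
(D -> C) -> ((D | A) & (D <-> D)) = U -> U = U
They differ because Łukasiewicz three-valued logic Ł3 and K3 treat U differently under implication.

⊤; U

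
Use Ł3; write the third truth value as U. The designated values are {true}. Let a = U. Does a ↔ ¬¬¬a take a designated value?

Yes

¬a = ¬U = U
¬¬a = ¬U = U
¬¬¬a = ¬U = U
a ↔ ¬¬¬a = U ↔ U = true
true ∈ {true}.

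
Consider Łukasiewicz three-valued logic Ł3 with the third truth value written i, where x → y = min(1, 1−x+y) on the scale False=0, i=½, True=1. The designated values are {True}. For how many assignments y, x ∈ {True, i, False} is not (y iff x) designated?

2

Designated under: (y=True, x=False); (y=False, x=True).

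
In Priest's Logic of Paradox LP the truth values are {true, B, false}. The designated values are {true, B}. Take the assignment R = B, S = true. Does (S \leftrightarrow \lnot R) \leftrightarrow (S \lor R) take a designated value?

Yes

\lnot R = \lnot B = B
S \leftrightarrow \lnot R = true \leftrightarrow B = B
S \lor R = true \lor B = true
(S \leftrightarrow \lnot R) \leftrightarrow (S \lor R) = B \leftrightarrow true = B
B ∈ {true, B}.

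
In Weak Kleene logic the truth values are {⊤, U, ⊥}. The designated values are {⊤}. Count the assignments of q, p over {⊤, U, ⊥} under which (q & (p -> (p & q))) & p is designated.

Designated under: (q=⊤, p=⊤).

1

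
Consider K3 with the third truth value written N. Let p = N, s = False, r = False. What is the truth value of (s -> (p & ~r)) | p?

True

~r = ~False = True
p & ~r = N & True = N
s -> (p & ~r) = False -> N = True  [~False | N]
(s -> (p & ~r)) | p = True | N = True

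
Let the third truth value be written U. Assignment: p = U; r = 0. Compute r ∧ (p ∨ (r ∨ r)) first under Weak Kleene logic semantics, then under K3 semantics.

In Weak Kleene logic: r ∨ r = 0 ∨ 0 = 0
p ∨ (r ∨ r) = U ∨ 0 = U
r ∧ (p ∨ (r ∨ r)) = 0 ∧ U = U
In K3: r ∨ r = 0 ∨ 0 = 0
p ∨ (r ∨ r) = U ∨ 0 = U
r ∧ (p ∨ (r ∨ r)) = 0 ∧ U = 0
They differ because Weak Kleene logic and K3 treat U differently under the binary connectives.

U; 0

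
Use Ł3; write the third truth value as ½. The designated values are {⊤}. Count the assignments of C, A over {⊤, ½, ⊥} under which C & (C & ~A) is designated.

1

Designated under: (C=⊤, A=⊥).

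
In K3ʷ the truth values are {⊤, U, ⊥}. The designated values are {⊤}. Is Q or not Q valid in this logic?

No

Countermodel: Q=U gives U, which is not designated.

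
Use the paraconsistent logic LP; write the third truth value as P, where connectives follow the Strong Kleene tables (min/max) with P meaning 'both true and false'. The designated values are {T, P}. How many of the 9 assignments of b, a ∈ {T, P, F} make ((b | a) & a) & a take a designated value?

Of the 9 assignments, 6 give a value in {T, P}.

6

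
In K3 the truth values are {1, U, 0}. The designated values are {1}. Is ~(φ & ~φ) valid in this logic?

No

Countermodel: φ=U gives U, which is not designated.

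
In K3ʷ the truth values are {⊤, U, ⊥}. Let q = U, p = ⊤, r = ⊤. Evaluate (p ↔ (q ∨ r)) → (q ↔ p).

U

q ∨ r = U ∨ ⊤ = U
p ↔ (q ∨ r) = ⊤ ↔ U = U
q ↔ p = U ↔ ⊤ = U
(p ↔ (q ∨ r)) → (q ↔ p) = U → U = U  [any arg is the third value ⇒ result is the third value]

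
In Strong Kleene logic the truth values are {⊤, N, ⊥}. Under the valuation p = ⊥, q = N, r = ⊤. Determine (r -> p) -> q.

⊤

r -> p = ⊤ -> ⊥ = ⊥
(r -> p) -> q = ⊥ -> N = ⊤  [~⊥ | N]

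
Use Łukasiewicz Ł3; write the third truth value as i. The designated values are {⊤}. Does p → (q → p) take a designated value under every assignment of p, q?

Every assignment of p, q over {⊤, i, ⊥} gives a value in {⊤}.
In particular, with p=i, q=i: p → (q → p) = ⊤.

Yes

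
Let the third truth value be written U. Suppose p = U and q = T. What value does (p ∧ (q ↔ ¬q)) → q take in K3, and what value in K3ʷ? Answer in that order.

T; U

In K3: ¬q = ¬T = F
q ↔ ¬q = T ↔ F = F
p ∧ (q ↔ ¬q) = U ∧ F = F
(p ∧ (q ↔ ¬q)) → q = F → T = T
In K3ʷ: ¬q = ¬T = F
q ↔ ¬q = T ↔ F = F
p ∧ (q ↔ ¬q) = U ∧ F = U
(p ∧ (q ↔ ¬q)) → q = U → T = U  [any arg is the third value ⇒ result is the third value]
They differ because K3 and K3ʷ treat U differently under the binary connectives.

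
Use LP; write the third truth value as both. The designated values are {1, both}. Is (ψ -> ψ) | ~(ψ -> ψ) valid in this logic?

Yes

Every assignment of ψ over {1, both, 0} gives a value in {1, both}.
In particular, with ψ=both: (ψ -> ψ) | ~(ψ -> ψ) = both.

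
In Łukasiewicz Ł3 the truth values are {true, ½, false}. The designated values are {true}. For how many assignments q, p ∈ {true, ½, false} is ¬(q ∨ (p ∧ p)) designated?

Designated under: (q=false, p=false).

1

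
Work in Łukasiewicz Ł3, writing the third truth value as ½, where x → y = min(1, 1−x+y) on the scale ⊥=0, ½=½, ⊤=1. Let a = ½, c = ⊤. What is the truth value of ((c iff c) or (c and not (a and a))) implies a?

½

c iff c = ⊤ iff ⊤ = ⊤
a and a = ½ and ½ = ½
not (a and a) = not ½ = ½
c and not (a and a) = ⊤ and ½ = ½
(c iff c) or (c and not (a and a)) = ⊤ or ½ = ⊤
((c iff c) or (c and not (a and a))) implies a = ⊤ implies ½ = ½  [min(1, 1−1+½)]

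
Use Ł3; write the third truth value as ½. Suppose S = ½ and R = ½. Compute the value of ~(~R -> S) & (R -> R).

false

~R = ~½ = ½
~R -> S = ½ -> ½ = true
~(~R -> S) = ~true = false
R -> R = ½ -> ½ = true
~(~R -> S) & (R -> R) = false & true = false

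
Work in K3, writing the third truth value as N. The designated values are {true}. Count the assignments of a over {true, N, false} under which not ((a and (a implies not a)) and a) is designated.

2

a=true: true ✓
a=N: N ·
a=false: true ✓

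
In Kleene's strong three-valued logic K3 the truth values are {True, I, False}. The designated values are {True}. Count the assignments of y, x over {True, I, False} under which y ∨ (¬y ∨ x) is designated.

7

Of the 9 assignments, 7 give a value in {True}.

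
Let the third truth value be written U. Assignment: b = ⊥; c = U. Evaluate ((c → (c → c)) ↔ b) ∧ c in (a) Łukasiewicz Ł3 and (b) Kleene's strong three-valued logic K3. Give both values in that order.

⊥; U

In Łukasiewicz Ł3: c → c = U → U = ⊤  [min(1, 1−½+½)]
c → (c → c) = U → ⊤ = ⊤
(c → (c → c)) ↔ b = ⊤ ↔ ⊥ = ⊥
((c → (c → c)) ↔ b) ∧ c = ⊥ ∧ U = ⊥
In Kleene's strong three-valued logic K3: c → c = U → U = U  [¬U ∨ U]
c → (c → c) = U → U = U
(c → (c → c)) ↔ b = U ↔ ⊥ = U
((c → (c → c)) ↔ b) ∧ c = U ∧ U = U
They differ because Łukasiewicz Ł3 and Kleene's strong three-valued logic K3 treat U differently under implication.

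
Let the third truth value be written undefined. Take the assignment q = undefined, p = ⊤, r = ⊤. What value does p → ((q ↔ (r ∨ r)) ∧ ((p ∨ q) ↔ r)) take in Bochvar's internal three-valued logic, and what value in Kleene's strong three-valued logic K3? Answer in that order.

In Bochvar's internal three-valued logic: r ∨ r = ⊤ ∨ ⊤ = ⊤
q ↔ (r ∨ r) = undefined ↔ ⊤ = undefined
p ∨ q = ⊤ ∨ undefined = undefined
(p ∨ q) ↔ r = undefined ↔ ⊤ = undefined
(q ↔ (r ∨ r)) ∧ ((p ∨ q) ↔ r) = undefined ∧ undefined = undefined
p → ((q ↔ (r ∨ r)) ∧ ((p ∨ q) ↔ r)) = ⊤ → undefined = undefined  [any arg is the third value ⇒ result is the third value]
In Kleene's strong three-valued logic K3: r ∨ r = ⊤ ∨ ⊤ = ⊤
q ↔ (r ∨ r) = undefined ↔ ⊤ = undefined
p ∨ q = ⊤ ∨ undefined = ⊤
(p ∨ q) ↔ r = ⊤ ↔ ⊤ = ⊤
(q ↔ (r ∨ r)) ∧ ((p ∨ q) ↔ r) = undefined ∧ ⊤ = undefined
p → ((q ↔ (r ∨ r)) ∧ ((p ∨ q) ↔ r)) = ⊤ → undefined = undefined  [¬⊤ ∨ undefined]

undefined; undefined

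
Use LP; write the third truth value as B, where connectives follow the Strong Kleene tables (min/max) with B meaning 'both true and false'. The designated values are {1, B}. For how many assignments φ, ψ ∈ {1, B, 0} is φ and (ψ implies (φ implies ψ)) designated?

6

Of the 9 assignments, 6 give a value in {1, B}.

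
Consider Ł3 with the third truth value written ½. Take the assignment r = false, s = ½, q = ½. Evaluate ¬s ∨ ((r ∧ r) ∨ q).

¬s = ¬½ = ½
r ∧ r = false ∧ false = false
(r ∧ r) ∨ q = false ∨ ½ = ½
¬s ∨ ((r ∧ r) ∨ q) = ½ ∨ ½ = ½

½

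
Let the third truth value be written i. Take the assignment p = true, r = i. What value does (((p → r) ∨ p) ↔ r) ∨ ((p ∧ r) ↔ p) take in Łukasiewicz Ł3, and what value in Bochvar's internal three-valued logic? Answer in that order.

In Łukasiewicz Ł3: p → r = true → i = i  [min(1, 1−1+½)]
(p → r) ∨ p = i ∨ true = true
((p → r) ∨ p) ↔ r = true ↔ i = i
p ∧ r = true ∧ i = i
(p ∧ r) ↔ p = i ↔ true = i
(((p → r) ∨ p) ↔ r) ∨ ((p ∧ r) ↔ p) = i ∨ i = i
In Bochvar's internal three-valued logic: p → r = true → i = i  [any arg is the third value ⇒ result is the third value]
(p → r) ∨ p = i ∨ true = i
((p → r) ∨ p) ↔ r = i ↔ i = i
p ∧ r = true ∧ i = i
(p ∧ r) ↔ p = i ↔ true = i
(((p → r) ∨ p) ↔ r) ∨ ((p ∧ r) ↔ p) = i ∨ i = i

i; i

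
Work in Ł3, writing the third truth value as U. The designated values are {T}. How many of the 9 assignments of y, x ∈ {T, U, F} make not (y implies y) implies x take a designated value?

9

Of the 9 assignments, 9 give a value in {T}.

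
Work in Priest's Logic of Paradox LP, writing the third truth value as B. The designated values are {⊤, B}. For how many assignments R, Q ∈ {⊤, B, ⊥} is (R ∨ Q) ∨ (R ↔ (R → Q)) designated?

8

Of the 9 assignments, 8 give a value in {⊤, B}.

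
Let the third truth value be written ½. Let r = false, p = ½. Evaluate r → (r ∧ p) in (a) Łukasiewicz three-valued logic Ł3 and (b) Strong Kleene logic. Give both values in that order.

true; true

In Łukasiewicz three-valued logic Ł3: r ∧ p = false ∧ ½ = false
r → (r ∧ p) = false → false = true
In Strong Kleene logic: r ∧ p = false ∧ ½ = false
r → (r ∧ p) = false → false = true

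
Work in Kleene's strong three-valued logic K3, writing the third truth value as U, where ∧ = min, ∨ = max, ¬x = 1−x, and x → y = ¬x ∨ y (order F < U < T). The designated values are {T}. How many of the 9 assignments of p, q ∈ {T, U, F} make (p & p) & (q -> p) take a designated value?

3

Designated under: (p=T, q=T); (p=T, q=U); (p=T, q=F).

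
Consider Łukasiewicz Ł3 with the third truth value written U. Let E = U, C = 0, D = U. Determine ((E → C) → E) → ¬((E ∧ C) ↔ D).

E → C = U → 0 = U  [min(1, 1−½+0)]
(E → C) → E = U → U = 1
E ∧ C = U ∧ 0 = 0
(E ∧ C) ↔ D = 0 ↔ U = U
¬((E ∧ C) ↔ D) = ¬U = U
((E → C) → E) → ¬((E ∧ C) ↔ D) = 1 → U = U

U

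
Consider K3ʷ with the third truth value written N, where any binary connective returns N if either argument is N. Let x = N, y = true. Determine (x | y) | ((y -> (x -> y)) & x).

x | y = N | true = N
x -> y = N -> true = N  [any arg is the third value ⇒ result is the third value]
y -> (x -> y) = true -> N = N
(y -> (x -> y)) & x = N & N = N
(x | y) | ((y -> (x -> y)) & x) = N | N = N

N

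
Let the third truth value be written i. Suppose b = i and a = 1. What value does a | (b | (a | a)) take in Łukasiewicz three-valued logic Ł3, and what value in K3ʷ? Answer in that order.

In Łukasiewicz three-valued logic Ł3: a | a = 1 | 1 = 1
b | (a | a) = i | 1 = 1
a | (b | (a | a)) = 1 | 1 = 1
In K3ʷ: a | a = 1 | 1 = 1
b | (a | a) = i | 1 = i
a | (b | (a | a)) = 1 | i = i
They differ because Łukasiewicz three-valued logic Ł3 and K3ʷ treat i differently under the binary connectives.

1; i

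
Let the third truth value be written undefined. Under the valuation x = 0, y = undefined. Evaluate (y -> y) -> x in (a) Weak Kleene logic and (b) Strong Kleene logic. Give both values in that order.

undefined; undefined

In Weak Kleene logic: y -> y = undefined -> undefined = undefined
(y -> y) -> x = undefined -> 0 = undefined
In Strong Kleene logic: y -> y = undefined -> undefined = undefined  [~undefined | undefined]
(y -> y) -> x = undefined -> 0 = undefined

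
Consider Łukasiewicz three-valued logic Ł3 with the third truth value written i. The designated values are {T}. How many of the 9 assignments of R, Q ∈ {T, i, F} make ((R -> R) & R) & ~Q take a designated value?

1

Designated under: (R=T, Q=F).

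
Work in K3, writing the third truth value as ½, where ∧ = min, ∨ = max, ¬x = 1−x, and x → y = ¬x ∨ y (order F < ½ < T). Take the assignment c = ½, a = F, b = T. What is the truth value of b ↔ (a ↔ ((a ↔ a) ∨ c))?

a ↔ a = F ↔ F = T
(a ↔ a) ∨ c = T ∨ ½ = T
a ↔ ((a ↔ a) ∨ c) = F ↔ T = F
b ↔ (a ↔ ((a ↔ a) ∨ c)) = T ↔ F = F

F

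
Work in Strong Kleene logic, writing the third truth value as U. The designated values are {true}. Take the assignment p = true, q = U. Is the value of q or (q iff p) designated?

No

q iff p = U iff true = U
q or (q iff p) = U or U = U
U ∉ {true}.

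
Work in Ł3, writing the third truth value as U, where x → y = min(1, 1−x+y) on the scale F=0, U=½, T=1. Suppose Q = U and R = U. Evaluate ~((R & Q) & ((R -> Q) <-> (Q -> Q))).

R & Q = U & U = U
R -> Q = U -> U = T  [min(1, 1−½+½)]
Q -> Q = U -> U = T
(R -> Q) <-> (Q -> Q) = T <-> T = T
(R & Q) & ((R -> Q) <-> (Q -> Q)) = U & T = U
~((R & Q) & ((R -> Q) <-> (Q -> Q))) = ~U = U

U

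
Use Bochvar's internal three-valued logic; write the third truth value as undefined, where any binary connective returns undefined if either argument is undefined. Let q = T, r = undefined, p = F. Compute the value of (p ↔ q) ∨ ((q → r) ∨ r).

undefined

p ↔ q = F ↔ T = F
q → r = T → undefined = undefined
(q → r) ∨ r = undefined ∨ undefined = undefined
(p ↔ q) ∨ ((q → r) ∨ r) = F ∨ undefined = undefined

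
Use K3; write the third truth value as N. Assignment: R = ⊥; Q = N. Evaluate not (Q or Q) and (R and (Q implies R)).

Q or Q = N or N = N
not (Q or Q) = not N = N
Q implies R = N implies ⊥ = N  [not N or ⊥]
R and (Q implies R) = ⊥ and N = ⊥
not (Q or Q) and (R and (Q implies R)) = N and ⊥ = ⊥

⊥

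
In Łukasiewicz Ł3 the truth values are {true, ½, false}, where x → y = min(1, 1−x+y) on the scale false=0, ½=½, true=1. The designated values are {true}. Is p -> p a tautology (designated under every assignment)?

Every assignment of p over {true, ½, false} gives a value in {true}.
In particular, with p=½: p -> p = true.

Yes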